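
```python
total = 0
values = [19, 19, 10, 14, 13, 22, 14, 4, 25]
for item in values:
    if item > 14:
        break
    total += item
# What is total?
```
Trace:
  total=0
  total=0, item=19

Final answer: 0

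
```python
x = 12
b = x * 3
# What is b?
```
Trace:
  x=12
  x=12, b=36

Final answer: 36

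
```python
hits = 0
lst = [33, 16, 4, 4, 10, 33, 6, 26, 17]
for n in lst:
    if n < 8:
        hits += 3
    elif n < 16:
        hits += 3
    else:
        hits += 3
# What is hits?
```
Trace:
  hits=0
  hits=3, n=33
  hits=6, n=16
  hits=9, n=4
  hits=12, n=4
  hits=15, n=10
  hits=18, n=33
  hits=21, n=6
  hits=24, n=26
  hits=27, n=17

Final answer: 27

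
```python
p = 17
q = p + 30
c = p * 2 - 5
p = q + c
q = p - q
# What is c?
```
Trace:
  p=17
  p=17, q=47
  p=17, q=47, c=29
  p=76, q=47, c=29
  p=76, q=29, c=29

Final answer: 29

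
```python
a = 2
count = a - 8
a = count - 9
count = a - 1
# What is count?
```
Trace:
  a=2
  a=2, count=-6
  a=-15, count=-6
  a=-15, count=-16

Final answer: -16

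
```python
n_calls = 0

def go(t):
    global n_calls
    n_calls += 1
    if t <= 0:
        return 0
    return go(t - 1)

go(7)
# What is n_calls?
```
Call trace:
go(t=7)
  go(t=6)
    go(t=5)
      go(t=4)
        go(t=3)
          go(t=2)
            go(t=1)
              go(t=0)
              -> return 0
            -> return 0
          -> return 0
        -> return 0
      -> return 0
    -> return 0
  -> return 0
-> return 0

n_calls is incremented once per call. go is entered once for each t = 7, 6, 5, 4, 3, 2, 1, 0 (the t <= 0 call returns without recursing), i.e. 7 + 1 calls.
n_calls = 8

Final answer: 8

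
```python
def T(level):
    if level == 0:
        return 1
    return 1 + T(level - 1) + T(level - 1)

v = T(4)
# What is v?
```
Call trace (a repeated sub-call is expanded the first time; later identical calls just restate its return value):
T(level=4)
  T(level=3)
    T(level=2)
      T(level=1)
        T(level=0)
        -> return 1
        T(level=0)
        -> return 1
      -> return 3
      T(level=1) -> return 3  (same call as traced above)
    -> return 7
    T(level=2) -> return 7  (same call as traced above)
  -> return 15
  T(level=3) -> return 15  (same call as traced above)
-> return 31

Final answer: 31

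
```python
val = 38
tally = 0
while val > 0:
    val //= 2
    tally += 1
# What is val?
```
Trace:
  val=38
  val=38, tally=0
  val=19, tally=1
  val=9, tally=2
  val=4, tally=3
  val=2, tally=4
  val=1, tally=5
  val=0, tally=6

Final answer: 0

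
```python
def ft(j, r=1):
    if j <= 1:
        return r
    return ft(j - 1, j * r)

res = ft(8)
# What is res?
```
Call trace:
ft(j=8, r=1)
  ft(j=7, r=8)
    ft(j=6, r=56)
      ft(j=5, r=336)
        ft(j=4, r=1680)
          ft(j=3, r=6720)
            ft(j=2, r=20160)
              ft(j=1, r=40320)
              -> return 40320
            -> return 40320
          -> return 40320
        -> return 40320
      -> return 40320
    -> return 40320
  -> return 40320
-> return 40320

Final answer: 40320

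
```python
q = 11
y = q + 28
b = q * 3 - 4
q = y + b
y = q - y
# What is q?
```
Trace:
  q=11
  q=11, y=39
  q=11, y=39, b=29
  q=68, y=39, b=29
  q=68, y=29, b=29

Final answer: 68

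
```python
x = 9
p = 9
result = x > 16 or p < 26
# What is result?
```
Trace:
  x=9
  x=9, p=9
  x=9, p=9, result=True

Final answer: True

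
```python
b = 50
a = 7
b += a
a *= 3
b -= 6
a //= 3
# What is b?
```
Trace:
  b=50
  b=50, a=7
  b=57, a=7
  b=57, a=21
  b=51, a=21
  b=51, a=7

Final answer: 51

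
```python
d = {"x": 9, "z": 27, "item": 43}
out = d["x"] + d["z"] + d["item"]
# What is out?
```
Trace:
  d={'x': 9, 'z': 27, 'item': 43}
  d={'x': 9, 'z': 27, 'item': 43}, out=79

Final answer: 79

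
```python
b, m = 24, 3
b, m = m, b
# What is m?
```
Trace:
  b=24, m=3
  b=3, m=24

Final answer: 24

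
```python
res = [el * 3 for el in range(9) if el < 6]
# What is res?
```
Trace:
  el=0
  el=1
  el=2
  el=3
  el=4
  el=5
  el=6
  el=7
  el=8
  res=[0, 3, 6, 9, 12, 15]

Final answer: [0, 3, 6, 9, 12, 15]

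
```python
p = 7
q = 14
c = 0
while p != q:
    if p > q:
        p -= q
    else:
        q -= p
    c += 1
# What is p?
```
Trace:
  p=7
  p=7, q=14
  p=7, q=14, c=0
  p=7, q=7, c=1

Final answer: 7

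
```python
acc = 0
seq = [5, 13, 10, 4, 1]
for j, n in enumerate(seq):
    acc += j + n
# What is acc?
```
Trace:
  acc=0
  acc=5, j=0, n=5
  acc=19, j=1, n=13
  acc=31, j=2, n=10
  acc=38, j=3, n=4
  acc=43, j=4, n=1

Final answer: 43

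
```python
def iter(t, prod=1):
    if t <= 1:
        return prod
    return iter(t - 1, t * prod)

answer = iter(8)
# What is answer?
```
Call trace:
iter(t=8, prod=1)
  iter(t=7, prod=8)
    iter(t=6, prod=56)
      iter(t=5, prod=336)
        iter(t=4, prod=1680)
          iter(t=3, prod=6720)
            iter(t=2, prod=20160)
              iter(t=1, prod=40320)
              -> return 40320
            -> return 40320
          -> return 40320
        -> return 40320
      -> return 40320
    -> return 40320
  -> return 40320
-> return 40320

Final answer: 40320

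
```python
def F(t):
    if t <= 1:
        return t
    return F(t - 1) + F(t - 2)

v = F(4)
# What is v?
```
Call trace (a repeated sub-call is expanded the first time; later identical calls just restate its return value):
F(t=4)
  F(t=3)
    F(t=2)
      F(t=1)
      -> return 1
      F(t=0)
      -> return 0
    -> return 1
    F(t=1)
    -> return 1
  -> return 2
  F(t=2) -> return 1  (same call as traced above)
-> return 3

Final answer: 3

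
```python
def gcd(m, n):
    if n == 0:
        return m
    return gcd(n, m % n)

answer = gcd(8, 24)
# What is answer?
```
Call trace:
gcd(m=8, n=24)
  gcd(m=24, n=8)
    gcd(m=8, n=0)
    -> return 8
  -> return 8
-> return 8

Final answer: 8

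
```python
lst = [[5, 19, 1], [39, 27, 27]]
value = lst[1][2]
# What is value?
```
Trace:
  lst=[[5, 19, 1], [39, 27, 27]]
  lst=[[5, 19, 1], [39, 27, 27]], value=27

Final answer: 27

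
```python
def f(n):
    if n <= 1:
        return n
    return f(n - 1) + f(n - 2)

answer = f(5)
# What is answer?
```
Call trace (a repeated sub-call is expanded the first time; later identical calls just restate its return value):
f(n=5)
  f(n=4)
    f(n=3)
      f(n=2)
        f(n=1)
        -> return 1
        f(n=0)
        -> return 0
      -> return 1
      f(n=1)
      -> return 1
    -> return 2
    f(n=2) -> return 1  (same call as traced above)
  -> return 3
  f(n=3) -> return 2  (same call as traced above)
-> return 5

Final answer: 5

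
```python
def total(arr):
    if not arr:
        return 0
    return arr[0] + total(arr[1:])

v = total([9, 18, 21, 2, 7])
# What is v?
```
Call trace:
total(arr=[9, 18, 21, 2, 7])
  total(arr=[18, 21, 2, 7])
    total(arr=[21, 2, 7])
      total(arr=[2, 7])
        total(arr=[7])
          total(arr=[])
          -> return 0
        -> return 7
      -> return 9
    -> return 30
  -> return 48
-> return 57

Final answer: 57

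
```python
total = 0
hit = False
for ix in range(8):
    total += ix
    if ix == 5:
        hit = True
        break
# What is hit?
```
Trace:
  total=0
  total=0, hit=False
  total=0, hit=False, ix=0
  total=1, hit=False, ix=1
  total=3, hit=False, ix=2
  total=6, hit=False, ix=3
  total=10, hit=False, ix=4
  total=15, hit=True, ix=5

Final answer: True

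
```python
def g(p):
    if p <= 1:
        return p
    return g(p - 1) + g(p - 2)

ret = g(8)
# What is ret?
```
Call trace (a repeated sub-call is expanded the first time; later identical calls just restate its return value):
g(p=8)
  g(p=7)
    g(p=6)
      g(p=5)
        g(p=4)
          g(p=3)
            g(p=2)
              g(p=1)
              -> return 1
              g(p=0)
              -> return 0
            -> return 1
            g(p=1)
            -> return 1
          -> return 2
          g(p=2) -> return 1  (same call as traced above)
        -> return 3
        g(p=3) -> return 2  (same call as traced above)
      -> return 5
      g(p=4) -> return 3  (same call as traced above)
    -> return 8
    g(p=5) -> return 5  (same call as traced above)
  -> return 13
  g(p=6) -> return 8  (same call as traced above)
-> return 21

Final answer: 21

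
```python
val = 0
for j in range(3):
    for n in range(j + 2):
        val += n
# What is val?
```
Trace:
  val=0
  val=0, j=0, n=0
  val=1, j=0, n=1
  val=1, j=1, n=0
  val=2, j=1, n=1
  val=4, j=1, n=2
  val=4, j=2, n=0
  val=5, j=2, n=1
  val=7, j=2, n=2
  val=10, j=2, n=3

Final answer: 10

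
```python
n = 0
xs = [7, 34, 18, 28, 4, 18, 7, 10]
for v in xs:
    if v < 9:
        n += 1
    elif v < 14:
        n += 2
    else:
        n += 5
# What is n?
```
Trace:
  n=0
  n=1, v=7
  n=6, v=34
  n=11, v=18
  n=16, v=28
  n=17, v=4
  n=22, v=18
  n=23, v=7
  n=25, v=10

Final answer: 25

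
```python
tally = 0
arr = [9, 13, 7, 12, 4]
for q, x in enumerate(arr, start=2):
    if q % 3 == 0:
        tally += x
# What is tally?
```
Trace:
  tally=0
  tally=0, q=2, x=9
  tally=13, q=3, x=13
  tally=13, q=4, x=7
  tally=13, q=5, x=12
  tally=17, q=6, x=4

Final answer: 17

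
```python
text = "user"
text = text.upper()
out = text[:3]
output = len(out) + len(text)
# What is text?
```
Trace:
  text='user'
  text='USER'
  text='USER', out='USE'
  text='USER', out='USE', output=7

Final answer: 'USER'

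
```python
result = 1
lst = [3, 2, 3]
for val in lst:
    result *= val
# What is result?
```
Trace:
  result=1
  result=3, val=3
  result=6, val=2
  result=18, val=3

Final answer: 18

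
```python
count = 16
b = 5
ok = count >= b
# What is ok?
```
Trace:
  count=16
  count=16, b=5
  count=16, b=5, ok=True

Final answer: True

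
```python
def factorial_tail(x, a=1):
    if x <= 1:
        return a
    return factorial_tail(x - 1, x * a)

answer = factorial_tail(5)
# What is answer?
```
Call trace:
factorial_tail(x=5, a=1)
  factorial_tail(x=4, a=5)
    factorial_tail(x=3, a=20)
      factorial_tail(x=2, a=60)
        factorial_tail(x=1, a=120)
        -> return 120
      -> return 120
    -> return 120
  -> return 120
-> return 120

Final answer: 120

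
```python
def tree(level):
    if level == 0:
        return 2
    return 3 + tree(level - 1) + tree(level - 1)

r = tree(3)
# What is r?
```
Call trace (a repeated sub-call is expanded the first time; later identical calls just restate its return value):
tree(level=3)
  tree(level=2)
    tree(level=1)
      tree(level=0)
      -> return 2
      tree(level=0)
      -> return 2
    -> return 7
    tree(level=1) -> return 7  (same call as traced above)
  -> return 17
  tree(level=2) -> return 17  (same call as traced above)
-> return 37

Final answer: 37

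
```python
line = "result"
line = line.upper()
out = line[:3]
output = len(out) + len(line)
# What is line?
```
Trace:
  line='result'
  line='RESULT'
  line='RESULT', out='RES'
  line='RESULT', out='RES', output=9

Final answer: 'RESULT'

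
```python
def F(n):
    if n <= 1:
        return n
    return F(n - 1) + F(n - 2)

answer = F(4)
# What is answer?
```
Call trace (a repeated sub-call is expanded the first time; later identical calls just restate its return value):
F(n=4)
  F(n=3)
    F(n=2)
      F(n=1)
      -> return 1
      F(n=0)
      -> return 0
    -> return 1
    F(n=1)
    -> return 1
  -> return 2
  F(n=2) -> return 1  (same call as traced above)
-> return 3

Final answer: 3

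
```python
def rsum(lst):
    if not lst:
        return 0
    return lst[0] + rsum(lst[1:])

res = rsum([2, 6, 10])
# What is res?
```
Call trace:
rsum(lst=[2, 6, 10])
  rsum(lst=[6, 10])
    rsum(lst=[10])
      rsum(lst=[])
      -> return 0
    -> return 10
  -> return 16
-> return 18

Final answer: 18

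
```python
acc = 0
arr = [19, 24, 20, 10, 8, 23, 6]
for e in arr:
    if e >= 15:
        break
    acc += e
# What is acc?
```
Trace:
  acc=0
  acc=0, e=19

Final answer: 0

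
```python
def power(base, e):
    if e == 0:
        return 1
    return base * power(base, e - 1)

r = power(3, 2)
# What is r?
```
Call trace:
power(base=3, e=2)
  power(base=3, e=1)
    power(base=3, e=0)
    -> return 1
  -> return 3
-> return 9

Final answer: 9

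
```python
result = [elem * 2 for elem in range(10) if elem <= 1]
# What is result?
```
Trace:
  elem=0
  elem=1
  elem=2
  elem=3
  elem=4
  elem=5
  elem=6
  elem=7
  elem=8
  elem=9
  result=[0, 2]

Final answer: [0, 2]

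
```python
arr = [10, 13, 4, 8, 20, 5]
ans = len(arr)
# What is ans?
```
Trace:
  arr=[10, 13, 4, 8, 20, 5]
  arr=[10, 13, 4, 8, 20, 5], ans=6

Final answer: 6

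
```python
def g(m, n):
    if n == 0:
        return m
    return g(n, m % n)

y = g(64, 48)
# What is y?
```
Call trace:
g(m=64, n=48)
  g(m=48, n=16)
    g(m=16, n=0)
    -> return 16
  -> return 16
-> return 16

Final answer: 16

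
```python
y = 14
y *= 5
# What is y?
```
Trace:
  y=14
  y=70

Final answer: 70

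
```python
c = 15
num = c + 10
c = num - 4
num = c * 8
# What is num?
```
Trace:
  c=15
  c=15, num=25
  c=21, num=25
  c=21, num=168

Final answer: 168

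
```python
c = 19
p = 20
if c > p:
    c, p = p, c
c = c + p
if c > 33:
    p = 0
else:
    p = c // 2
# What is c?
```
Trace:
  c=19
  c=19, p=20
  c=19, p=20
  c=39, p=20
  c=39, p=0

Final answer: 39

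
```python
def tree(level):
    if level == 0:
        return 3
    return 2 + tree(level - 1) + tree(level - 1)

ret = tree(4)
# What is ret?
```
Call trace (a repeated sub-call is expanded the first time; later identical calls just restate its return value):
tree(level=4)
  tree(level=3)
    tree(level=2)
      tree(level=1)
        tree(level=0)
        -> return 3
        tree(level=0)
        -> return 3
      -> return 8
      tree(level=1) -> return 8  (same call as traced above)
    -> return 18
    tree(level=2) -> return 18  (same call as traced above)
  -> return 38
  tree(level=3) -> return 38  (same call as traced above)
-> return 78

Final answer: 78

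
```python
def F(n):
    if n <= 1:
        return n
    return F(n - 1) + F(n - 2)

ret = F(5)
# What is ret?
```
Call trace (a repeated sub-call is expanded the first time; later identical calls just restate its return value):
F(n=5)
  F(n=4)
    F(n=3)
      F(n=2)
        F(n=1)
        -> return 1
        F(n=0)
        -> return 0
      -> return 1
      F(n=1)
      -> return 1
    -> return 2
    F(n=2) -> return 1  (same call as traced above)
  -> return 3
  F(n=3) -> return 2  (same call as traced above)
-> return 5

Final answer: 5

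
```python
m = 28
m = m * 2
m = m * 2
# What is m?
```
Trace:
  m=28
  m=56
  m=112

Final answer: 112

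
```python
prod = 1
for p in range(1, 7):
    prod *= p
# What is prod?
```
Trace:
  prod=1
  prod=1, p=1
  prod=2, p=2
  prod=6, p=3
  prod=24, p=4
  prod=120, p=5
  prod=720, p=6

Final answer: 720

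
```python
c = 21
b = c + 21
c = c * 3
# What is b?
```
Trace:
  c=21
  c=21, b=42
  c=63, b=42

Final answer: 42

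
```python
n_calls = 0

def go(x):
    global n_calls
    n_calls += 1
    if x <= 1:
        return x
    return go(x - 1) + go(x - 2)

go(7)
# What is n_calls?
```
Call trace (a repeated sub-call is expanded the first time; later identical calls just restate its return value):
go(x=7)
  go(x=6)
    go(x=5)
      go(x=4)
        go(x=3)
          go(x=2)
            go(x=1)
            -> return 1
            go(x=0)
            -> return 0
          -> return 1
          go(x=1)
          -> return 1
        -> return 2
        go(x=2) -> return 1  (same call as traced above)
      -> return 3
      go(x=3) -> return 2  (same call as traced above)
    -> return 5
    go(x=4) -> return 3  (same call as traced above)
  -> return 8
  go(x=5) -> return 5  (same call as traced above)
-> return 13

n_calls is incremented once per call, so count the calls in each subtree. Let C(x) = number of calls made by go(x).
C(0) = C(1) = 1 (base case, no recursion); C(x) = 1 + C(x - 1) + C(x - 2) otherwise.
C(2) = 1 + C(1) + C(0) = 1 + 1 + 1 = 3
C(3) = 1 + C(2) + C(1) = 1 + 3 + 1 = 5
C(4) = 1 + C(3) + C(2) = 1 + 5 + 3 = 9
C(5) = 1 + C(4) + C(3) = 1 + 9 + 5 = 15
C(6) = 1 + C(5) + C(4) = 1 + 15 + 9 = 25
C(7) = 1 + C(6) + C(5) = 1 + 25 + 15 = 41
n_calls = C(7) = 41

Final answer: 41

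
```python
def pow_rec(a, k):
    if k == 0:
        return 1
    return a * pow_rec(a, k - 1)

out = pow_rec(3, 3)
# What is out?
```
Call trace:
pow_rec(a=3, k=3)
  pow_rec(a=3, k=2)
    pow_rec(a=3, k=1)
      pow_rec(a=3, k=0)
      -> return 1
    -> return 3
  -> return 9
-> return 27

Final answer: 27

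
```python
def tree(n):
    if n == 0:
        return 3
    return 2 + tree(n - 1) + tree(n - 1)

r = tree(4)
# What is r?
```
Call trace (a repeated sub-call is expanded the first time; later identical calls just restate its return value):
tree(n=4)
  tree(n=3)
    tree(n=2)
      tree(n=1)
        tree(n=0)
        -> return 3
        tree(n=0)
        -> return 3
      -> return 8
      tree(n=1) -> return 8  (same call as traced above)
    -> return 18
    tree(n=2) -> return 18  (same call as traced above)
  -> return 38
  tree(n=3) -> return 38  (same call as traced above)
-> return 78

Final answer: 78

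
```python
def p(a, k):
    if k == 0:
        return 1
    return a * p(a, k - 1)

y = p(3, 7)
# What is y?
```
Call trace:
p(a=3, k=7)
  p(a=3, k=6)
    p(a=3, k=5)
      p(a=3, k=4)
        p(a=3, k=3)
          p(a=3, k=2)
            p(a=3, k=1)
              p(a=3, k=0)
              -> return 1
            -> return 3
          -> return 9
        -> return 27
      -> return 81
    -> return 243
  -> return 729
-> return 2187

Final answer: 2187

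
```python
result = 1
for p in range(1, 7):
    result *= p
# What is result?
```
Trace:
  result=1
  result=1, p=1
  result=2, p=2
  result=6, p=3
  result=24, p=4
  result=120, p=5
  result=720, p=6

Final answer: 720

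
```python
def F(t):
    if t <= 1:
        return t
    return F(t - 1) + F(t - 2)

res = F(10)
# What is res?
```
Call trace (a repeated sub-call is expanded the first time; later identical calls just restate its return value):
F(t=10)
  F(t=9)
    F(t=8)
      F(t=7)
        F(t=6)
          F(t=5)
            F(t=4)
              F(t=3)
                F(t=2)
                  F(t=1)
                  -> return 1
                  F(t=0)
                  -> return 0
                -> return 1
                F(t=1)
                -> return 1
              -> return 2
              F(t=2) -> return 1  (same call as traced above)
            -> return 3
            F(t=3) -> return 2  (same call as traced above)
          -> return 5
          F(t=4) -> return 3  (same call as traced above)
        -> return 8
        F(t=5) -> return 5  (same call as traced above)
      -> return 13
      F(t=6) -> return 8  (same call as traced above)
    -> return 21
    F(t=7) -> return 13  (same call as traced above)
  -> return 34
  F(t=8) -> return 21  (same call as traced above)
-> return 55

Final answer: 55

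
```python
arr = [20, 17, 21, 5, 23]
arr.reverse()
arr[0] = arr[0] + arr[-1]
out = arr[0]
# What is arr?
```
Trace:
  arr=[20, 17, 21, 5, 23]
  arr=[23, 5, 21, 17, 20]
  arr=[43, 5, 21, 17, 20]
  arr=[43, 5, 21, 17, 20], out=43

Final answer: [43, 5, 21, 17, 20]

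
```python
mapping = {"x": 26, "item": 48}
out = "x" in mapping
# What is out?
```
Trace:
  mapping={'x': 26, 'item': 48}
  mapping={'x': 26, 'item': 48}, out=True

Final answer: True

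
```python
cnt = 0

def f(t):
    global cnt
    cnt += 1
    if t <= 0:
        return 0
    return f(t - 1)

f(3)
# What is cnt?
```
Call trace:
f(t=3)
  f(t=2)
    f(t=1)
      f(t=0)
      -> return 0
    -> return 0
  -> return 0
-> return 0

cnt is incremented once per call. f is entered once for each t = 3, 2, 1, 0 (the t <= 0 call returns without recursing), i.e. 3 + 1 calls.
cnt = 4

Final answer: 4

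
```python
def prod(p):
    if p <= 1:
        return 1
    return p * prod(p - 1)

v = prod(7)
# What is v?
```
Call trace:
prod(p=7)
  prod(p=6)
    prod(p=5)
      prod(p=4)
        prod(p=3)
          prod(p=2)
            prod(p=1)
            -> return 1
          -> return 2
        -> return 6
      -> return 24
    -> return 120
  -> return 720
-> return 5040

Final answer: 5040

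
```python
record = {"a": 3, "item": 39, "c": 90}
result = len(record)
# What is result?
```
Trace:
  record={'a': 3, 'item': 39, 'c': 90}
  record={'a': 3, 'item': 39, 'c': 90}, result=3

Final answer: 3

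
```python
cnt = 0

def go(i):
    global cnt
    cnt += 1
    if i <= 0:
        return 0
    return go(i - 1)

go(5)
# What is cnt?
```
Call trace:
go(i=5)
  go(i=4)
    go(i=3)
      go(i=2)
        go(i=1)
          go(i=0)
          -> return 0
        -> return 0
      -> return 0
    -> return 0
  -> return 0
-> return 0

cnt is incremented once per call. go is entered once for each i = 5, 4, 3, 2, 1, 0 (the i <= 0 call returns without recursing), i.e. 5 + 1 calls.
cnt = 6

Final answer: 6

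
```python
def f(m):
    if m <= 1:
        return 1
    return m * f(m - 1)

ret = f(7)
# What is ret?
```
Call trace:
f(m=7)
  f(m=6)
    f(m=5)
      f(m=4)
        f(m=3)
          f(m=2)
            f(m=1)
            -> return 1
          -> return 2
        -> return 6
      -> return 24
    -> return 120
  -> return 720
-> return 5040

Final answer: 5040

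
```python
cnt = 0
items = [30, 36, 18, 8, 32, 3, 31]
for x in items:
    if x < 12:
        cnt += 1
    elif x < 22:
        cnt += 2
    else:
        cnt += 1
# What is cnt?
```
Trace:
  cnt=0
  cnt=1, x=30
  cnt=2, x=36
  cnt=4, x=18
  cnt=5, x=8
  cnt=6, x=32
  cnt=7, x=3
  cnt=8, x=31

Final answer: 8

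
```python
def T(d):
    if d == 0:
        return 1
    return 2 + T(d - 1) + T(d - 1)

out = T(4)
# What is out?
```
Call trace (a repeated sub-call is expanded the first time; later identical calls just restate its return value):
T(d=4)
  T(d=3)
    T(d=2)
      T(d=1)
        T(d=0)
        -> return 1
        T(d=0)
        -> return 1
      -> return 4
      T(d=1) -> return 4  (same call as traced above)
    -> return 10
    T(d=2) -> return 10  (same call as traced above)
  -> return 22
  T(d=3) -> return 22  (same call as traced above)
-> return 46

Final answer: 46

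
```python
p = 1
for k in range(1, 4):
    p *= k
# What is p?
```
Trace:
  p=1
  p=1, k=1
  p=2, k=2
  p=6, k=3

Final answer: 6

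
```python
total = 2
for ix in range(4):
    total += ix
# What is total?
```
Trace:
  total=2
  total=2, ix=0
  total=3, ix=1
  total=5, ix=2
  total=8, ix=3

Final answer: 8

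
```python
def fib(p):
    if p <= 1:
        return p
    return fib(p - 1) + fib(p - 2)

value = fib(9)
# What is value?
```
Call trace (a repeated sub-call is expanded the first time; later identical calls just restate its return value):
fib(p=9)
  fib(p=8)
    fib(p=7)
      fib(p=6)
        fib(p=5)
          fib(p=4)
            fib(p=3)
              fib(p=2)
                fib(p=1)
                -> return 1
                fib(p=0)
                -> return 0
              -> return 1
              fib(p=1)
              -> return 1
            -> return 2
            fib(p=2) -> return 1  (same call as traced above)
          -> return 3
          fib(p=3) -> return 2  (same call as traced above)
        -> return 5
        fib(p=4) -> return 3  (same call as traced above)
      -> return 8
      fib(p=5) -> return 5  (same call as traced above)
    -> return 13
    fib(p=6) -> return 8  (same call as traced above)
  -> return 21
  fib(p=7) -> return 13  (same call as traced above)
-> return 34

Final answer: 34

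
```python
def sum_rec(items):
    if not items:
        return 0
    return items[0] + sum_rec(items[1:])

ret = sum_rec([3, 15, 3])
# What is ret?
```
Call trace:
sum_rec(items=[3, 15, 3])
  sum_rec(items=[15, 3])
    sum_rec(items=[3])
      sum_rec(items=[])
      -> return 0
    -> return 3
  -> return 18
-> return 21

Final answer: 21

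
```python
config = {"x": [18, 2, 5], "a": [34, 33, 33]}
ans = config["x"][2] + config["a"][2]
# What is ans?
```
Trace:
  config={'x': [18, 2, 5], 'a': [34, 33, 33]}
  config={'x': [18, 2, 5], 'a': [34, 33, 33]}, ans=38

Final answer: 38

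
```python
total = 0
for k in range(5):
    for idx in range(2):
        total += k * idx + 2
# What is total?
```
Trace:
  total=0
  total=2, k=0, idx=0
  total=4, k=0, idx=1
  total=6, k=1, idx=0
  total=9, k=1, idx=1
  total=11, k=2, idx=0
  total=15, k=2, idx=1
  total=17, k=3, idx=0
  total=22, k=3, idx=1
  total=24, k=4, idx=0
  total=30, k=4, idx=1

Final answer: 30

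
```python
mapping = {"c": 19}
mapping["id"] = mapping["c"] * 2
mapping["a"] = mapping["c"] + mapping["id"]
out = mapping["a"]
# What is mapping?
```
Trace:
  mapping={'c': 19}
  mapping={'c': 19, 'id': 38}
  mapping={'c': 19, 'id': 38, 'a': 57}
  mapping={'c': 19, 'id': 38, 'a': 57}, out=57

Final answer: {'c': 19, 'id': 38, 'a': 57}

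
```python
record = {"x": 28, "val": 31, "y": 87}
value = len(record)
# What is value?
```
Trace:
  record={'x': 28, 'val': 31, 'y': 87}
  record={'x': 28, 'val': 31, 'y': 87}, value=3

Final answer: 3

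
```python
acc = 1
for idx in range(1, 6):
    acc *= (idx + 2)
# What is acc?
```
Trace:
  acc=1
  acc=3, idx=1
  acc=12, idx=2
  acc=60, idx=3
  acc=360, idx=4
  acc=2520, idx=5

Final answer: 2520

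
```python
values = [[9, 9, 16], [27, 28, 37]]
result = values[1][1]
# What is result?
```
Trace:
  values=[[9, 9, 16], [27, 28, 37]]
  values=[[9, 9, 16], [27, 28, 37]], result=28

Final answer: 28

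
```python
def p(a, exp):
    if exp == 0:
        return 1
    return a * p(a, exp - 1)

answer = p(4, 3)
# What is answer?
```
Call trace:
p(a=4, exp=3)
  p(a=4, exp=2)
    p(a=4, exp=1)
      p(a=4, exp=0)
      -> return 1
    -> return 4
  -> return 16
-> return 64

Final answer: 64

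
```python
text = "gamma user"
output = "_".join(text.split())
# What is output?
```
Trace:
  text='gamma user'
  text='gamma user', output='gamma_user'

Final answer: 'gamma_user'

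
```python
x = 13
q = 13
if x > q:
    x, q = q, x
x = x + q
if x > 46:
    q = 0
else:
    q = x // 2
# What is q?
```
Trace:
  x=13
  x=13, q=13
  x=13, q=13
  x=26, q=13
  x=26, q=13

Final answer: 13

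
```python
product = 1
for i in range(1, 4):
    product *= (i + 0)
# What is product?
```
Trace:
  product=1
  product=1, i=1
  product=2, i=2
  product=6, i=3

Final answer: 6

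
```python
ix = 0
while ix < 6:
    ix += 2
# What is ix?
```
Trace:
  ix=0
  ix=2
  ix=4
  ix=6

Final answer: 6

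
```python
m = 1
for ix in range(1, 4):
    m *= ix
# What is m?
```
Trace:
  m=1
  m=1, ix=1
  m=2, ix=2
  m=6, ix=3

Final answer: 6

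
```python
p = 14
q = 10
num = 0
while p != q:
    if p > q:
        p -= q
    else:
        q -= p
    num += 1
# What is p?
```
Trace:
  p=14
  p=14, q=10
  p=14, q=10, num=0
  p=4, q=10, num=1
  p=4, q=6, num=2
  p=4, q=2, num=3
  p=2, q=2, num=4

Final answer: 2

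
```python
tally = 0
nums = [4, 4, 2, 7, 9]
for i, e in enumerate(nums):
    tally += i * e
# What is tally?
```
Trace:
  tally=0
  tally=0, i=0, e=4
  tally=4, i=1, e=4
  tally=8, i=2, e=2
  tally=29, i=3, e=7
  tally=65, i=4, e=9

Final answer: 65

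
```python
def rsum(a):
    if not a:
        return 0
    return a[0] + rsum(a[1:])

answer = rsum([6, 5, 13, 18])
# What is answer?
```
Call trace:
rsum(a=[6, 5, 13, 18])
  rsum(a=[5, 13, 18])
    rsum(a=[13, 18])
      rsum(a=[18])
        rsum(a=[])
        -> return 0
      -> return 18
    -> return 31
  -> return 36
-> return 42

Final answer: 42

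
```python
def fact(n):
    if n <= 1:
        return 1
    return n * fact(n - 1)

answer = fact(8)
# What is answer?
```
Call trace:
fact(n=8)
  fact(n=7)
    fact(n=6)
      fact(n=5)
        fact(n=4)
          fact(n=3)
            fact(n=2)
              fact(n=1)
              -> return 1
            -> return 2
          -> return 6
        -> return 24
      -> return 120
    -> return 720
  -> return 5040
-> return 40320

Final answer: 40320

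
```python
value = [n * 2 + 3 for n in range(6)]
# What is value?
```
Trace:
  n=0
  n=1
  n=2
  n=3
  n=4
  n=5
  value=[3, 5, 7, 9, 11, 13]

Final answer: [3, 5, 7, 9, 11, 13]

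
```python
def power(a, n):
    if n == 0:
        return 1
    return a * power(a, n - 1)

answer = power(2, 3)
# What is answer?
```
Call trace:
power(a=2, n=3)
  power(a=2, n=2)
    power(a=2, n=1)
      power(a=2, n=0)
      -> return 1
    -> return 2
  -> return 4
-> return 8

Final answer: 8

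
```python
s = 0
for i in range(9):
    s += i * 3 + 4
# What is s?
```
Trace:
  s=0
  s=4, i=0
  s=11, i=1
  s=21, i=2
  s=34, i=3
  s=50, i=4
  s=69, i=5
  s=91, i=6
  s=116, i=7
  s=144, i=8

Final answer: 144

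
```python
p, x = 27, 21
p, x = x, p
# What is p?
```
Trace:
  p=27, x=21
  p=21, x=27

Final answer: 21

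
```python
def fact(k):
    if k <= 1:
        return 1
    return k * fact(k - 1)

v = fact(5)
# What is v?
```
Call trace:
fact(k=5)
  fact(k=4)
    fact(k=3)
      fact(k=2)
        fact(k=1)
        -> return 1
      -> return 2
    -> return 6
  -> return 24
-> return 120

Final answer: 120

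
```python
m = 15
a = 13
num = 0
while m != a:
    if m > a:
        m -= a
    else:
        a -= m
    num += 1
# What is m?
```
Trace:
  m=15
  m=15, a=13
  m=15, a=13, num=0
  m=2, a=13, num=1
  m=2, a=11, num=2
  m=2, a=9, num=3
  m=2, a=7, num=4
  m=2, a=5, num=5
  m=2, a=3, num=6
  m=2, a=1, num=7
  m=1, a=1, num=8

Final answer: 1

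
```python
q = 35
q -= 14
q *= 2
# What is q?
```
Trace:
  q=35
  q=21
  q=42

Final answer: 42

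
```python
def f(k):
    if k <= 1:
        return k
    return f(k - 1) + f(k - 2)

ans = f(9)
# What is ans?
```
Call trace (a repeated sub-call is expanded the first time; later identical calls just restate its return value):
f(k=9)
  f(k=8)
    f(k=7)
      f(k=6)
        f(k=5)
          f(k=4)
            f(k=3)
              f(k=2)
                f(k=1)
                -> return 1
                f(k=0)
                -> return 0
              -> return 1
              f(k=1)
              -> return 1
            -> return 2
            f(k=2) -> return 1  (same call as traced above)
          -> return 3
          f(k=3) -> return 2  (same call as traced above)
        -> return 5
        f(k=4) -> return 3  (same call as traced above)
      -> return 8
      f(k=5) -> return 5  (same call as traced above)
    -> return 13
    f(k=6) -> return 8  (same call as traced above)
  -> return 21
  f(k=7) -> return 13  (same call as traced above)
-> return 34

Final answer: 34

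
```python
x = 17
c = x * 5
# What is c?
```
Trace:
  x=17
  x=17, c=85

Final answer: 85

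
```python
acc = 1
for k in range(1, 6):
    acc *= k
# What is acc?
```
Trace:
  acc=1
  acc=1, k=1
  acc=2, k=2
  acc=6, k=3
  acc=24, k=4
  acc=120, k=5

Final answer: 120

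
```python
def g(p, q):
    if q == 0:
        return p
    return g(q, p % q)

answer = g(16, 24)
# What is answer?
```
Call trace:
g(p=16, q=24)
  g(p=24, q=16)
    g(p=16, q=8)
      g(p=8, q=0)
      -> return 8
    -> return 8
  -> return 8
-> return 8

Final answer: 8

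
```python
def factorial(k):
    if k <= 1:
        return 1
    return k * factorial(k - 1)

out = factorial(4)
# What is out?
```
Call trace:
factorial(k=4)
  factorial(k=3)
    factorial(k=2)
      factorial(k=1)
      -> return 1
    -> return 2
  -> return 6
-> return 24

Final answer: 24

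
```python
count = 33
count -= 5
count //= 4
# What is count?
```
Trace:
  count=33
  count=28
  count=7

Final answer: 7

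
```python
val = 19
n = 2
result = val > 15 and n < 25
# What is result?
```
Trace:
  val=19
  val=19, n=2
  val=19, n=2, result=True

Final answer: True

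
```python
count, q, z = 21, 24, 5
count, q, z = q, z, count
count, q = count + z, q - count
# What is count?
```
Trace:
  count=21, q=24, z=5
  count=24, q=5, z=21
  count=45, q=-19, z=21

Final answer: 45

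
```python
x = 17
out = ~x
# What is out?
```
Trace:
  x=17
  x=17, out=-18

Final answer: -18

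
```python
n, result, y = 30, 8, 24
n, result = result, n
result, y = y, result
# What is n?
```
Trace:
  n=30, result=8, y=24
  n=8, result=30, y=24
  n=8, result=24, y=30

Final answer: 8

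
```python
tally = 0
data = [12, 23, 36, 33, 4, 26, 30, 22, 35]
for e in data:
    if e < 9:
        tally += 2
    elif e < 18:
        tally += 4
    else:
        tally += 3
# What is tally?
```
Trace:
  tally=0
  tally=4, e=12
  tally=7, e=23
  tally=10, e=36
  tally=13, e=33
  tally=15, e=4
  tally=18, e=26
  tally=21, e=30
  tally=24, e=22
  tally=27, e=35

Final answer: 27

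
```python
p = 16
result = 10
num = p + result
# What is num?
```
Trace:
  p=16
  p=16, result=10
  p=16, result=10, num=26

Final answer: 26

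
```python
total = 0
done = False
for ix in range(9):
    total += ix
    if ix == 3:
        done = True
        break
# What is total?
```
Trace:
  total=0
  total=0, done=False
  total=0, done=False, ix=0
  total=1, done=False, ix=1
  total=3, done=False, ix=2
  total=6, done=True, ix=3

Final answer: 6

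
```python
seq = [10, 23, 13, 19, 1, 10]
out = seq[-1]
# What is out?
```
Trace:
  seq=[10, 23, 13, 19, 1, 10]
  seq=[10, 23, 13, 19, 1, 10], out=10

Final answer: 10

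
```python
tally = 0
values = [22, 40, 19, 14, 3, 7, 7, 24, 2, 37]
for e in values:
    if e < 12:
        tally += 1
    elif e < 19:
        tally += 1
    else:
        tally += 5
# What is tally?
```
Trace:
  tally=0
  tally=5, e=22
  tally=10, e=40
  tally=15, e=19
  tally=16, e=14
  tally=17, e=3
  tally=18, e=7
  tally=19, e=7
  tally=24, e=24
  tally=25, e=2
  tally=30, e=37

Final answer: 30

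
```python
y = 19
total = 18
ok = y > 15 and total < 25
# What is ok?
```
Trace:
  y=19
  y=19, total=18
  y=19, total=18, ok=True

Final answer: True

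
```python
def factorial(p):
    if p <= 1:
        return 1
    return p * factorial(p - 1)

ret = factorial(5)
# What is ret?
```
Call trace:
factorial(p=5)
  factorial(p=4)
    factorial(p=3)
      factorial(p=2)
        factorial(p=1)
        -> return 1
      -> return 2
    -> return 6
  -> return 24
-> return 120

Final answer: 120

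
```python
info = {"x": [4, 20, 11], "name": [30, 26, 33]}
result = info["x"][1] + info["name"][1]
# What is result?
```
Trace:
  info={'x': [4, 20, 11], 'name': [30, 26, 33]}
  info={'x': [4, 20, 11], 'name': [30, 26, 33]}, result=46

Final answer: 46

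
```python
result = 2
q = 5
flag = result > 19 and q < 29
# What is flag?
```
Trace:
  result=2
  result=2, q=5
  result=2, q=5, flag=False

Final answer: False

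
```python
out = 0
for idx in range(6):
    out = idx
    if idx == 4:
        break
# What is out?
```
Trace:
  out=0
  out=0, idx=0
  out=1, idx=1
  out=2, idx=2
  out=3, idx=3
  out=4, idx=4

Final answer: 4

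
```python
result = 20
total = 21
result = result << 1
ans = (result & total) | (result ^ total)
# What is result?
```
Trace:
  result=20
  result=20, total=21
  result=40, total=21
  result=40, total=21, ans=61

Final answer: 40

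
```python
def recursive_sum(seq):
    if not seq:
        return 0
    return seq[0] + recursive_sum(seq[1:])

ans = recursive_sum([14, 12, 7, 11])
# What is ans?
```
Call trace:
recursive_sum(seq=[14, 12, 7, 11])
  recursive_sum(seq=[12, 7, 11])
    recursive_sum(seq=[7, 11])
      recursive_sum(seq=[11])
        recursive_sum(seq=[])
        -> return 0
      -> return 11
    -> return 18
  -> return 30
-> return 44

Final answer: 44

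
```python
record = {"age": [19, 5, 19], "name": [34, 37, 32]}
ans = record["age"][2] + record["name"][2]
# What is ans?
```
Trace:
  record={'age': [19, 5, 19], 'name': [34, 37, 32]}
  record={'age': [19, 5, 19], 'name': [34, 37, 32]}, ans=51

Final answer: 51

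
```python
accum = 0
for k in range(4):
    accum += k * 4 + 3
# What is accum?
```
Trace:
  accum=0
  accum=3, k=0
  accum=10, k=1
  accum=21, k=2
  accum=36, k=3

Final answer: 36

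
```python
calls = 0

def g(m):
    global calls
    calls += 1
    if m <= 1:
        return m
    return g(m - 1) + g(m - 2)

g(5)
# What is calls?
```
Call trace (a repeated sub-call is expanded the first time; later identical calls just restate its return value):
g(m=5)
  g(m=4)
    g(m=3)
      g(m=2)
        g(m=1)
        -> return 1
        g(m=0)
        -> return 0
      -> return 1
      g(m=1)
      -> return 1
    -> return 2
    g(m=2) -> return 1  (same call as traced above)
  -> return 3
  g(m=3) -> return 2  (same call as traced above)
-> return 5

calls is incremented once per call, so count the calls in each subtree. Let C(m) = number of calls made by g(m).
C(0) = C(1) = 1 (base case, no recursion); C(m) = 1 + C(m - 1) + C(m - 2) otherwise.
C(2) = 1 + C(1) + C(0) = 1 + 1 + 1 = 3
C(3) = 1 + C(2) + C(1) = 1 + 3 + 1 = 5
C(4) = 1 + C(3) + C(2) = 1 + 5 + 3 = 9
C(5) = 1 + C(4) + C(3) = 1 + 9 + 5 = 15
calls = C(5) = 15

Final answer: 15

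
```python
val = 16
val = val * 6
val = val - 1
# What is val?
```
Trace:
  val=16
  val=96
  val=95

Final answer: 95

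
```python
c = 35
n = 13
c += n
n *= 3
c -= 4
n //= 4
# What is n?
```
Trace:
  c=35
  c=35, n=13
  c=48, n=13
  c=48, n=39
  c=44, n=39
  c=44, n=9

Final answer: 9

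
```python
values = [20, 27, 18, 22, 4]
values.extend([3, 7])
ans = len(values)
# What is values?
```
Trace:
  values=[20, 27, 18, 22, 4]
  values=[20, 27, 18, 22, 4, 3, 7]
  values=[20, 27, 18, 22, 4, 3, 7], ans=7

Final answer: [20, 27, 18, 22, 4, 3, 7]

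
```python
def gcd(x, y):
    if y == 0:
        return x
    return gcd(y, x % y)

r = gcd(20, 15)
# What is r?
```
Call trace:
gcd(x=20, y=15)
  gcd(x=15, y=5)
    gcd(x=5, y=0)
    -> return 5
  -> return 5
-> return 5

Final answer: 5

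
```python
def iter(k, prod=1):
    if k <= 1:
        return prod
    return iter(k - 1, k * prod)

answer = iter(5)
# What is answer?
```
Call trace:
iter(k=5, prod=1)
  iter(k=4, prod=5)
    iter(k=3, prod=20)
      iter(k=2, prod=60)
        iter(k=1, prod=120)
        -> return 120
      -> return 120
    -> return 120
  -> return 120
-> return 120

Final answer: 120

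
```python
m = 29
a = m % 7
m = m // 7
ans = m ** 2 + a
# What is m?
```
Trace:
  m=29
  m=29, a=1
  m=4, a=1
  m=4, a=1, ans=17

Final answer: 4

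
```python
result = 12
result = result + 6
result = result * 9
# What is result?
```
Trace:
  result=12
  result=18
  result=162

Final answer: 162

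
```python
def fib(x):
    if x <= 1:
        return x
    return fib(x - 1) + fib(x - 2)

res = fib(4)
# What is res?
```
Call trace (a repeated sub-call is expanded the first time; later identical calls just restate its return value):
fib(x=4)
  fib(x=3)
    fib(x=2)
      fib(x=1)
      -> return 1
      fib(x=0)
      -> return 0
    -> return 1
    fib(x=1)
    -> return 1
  -> return 2
  fib(x=2) -> return 1  (same call as traced above)
-> return 3

Final answer: 3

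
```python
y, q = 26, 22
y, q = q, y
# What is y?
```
Trace:
  y=26, q=22
  y=22, q=26

Final answer: 22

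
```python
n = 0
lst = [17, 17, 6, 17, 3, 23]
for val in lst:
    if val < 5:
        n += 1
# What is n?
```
Trace:
  n=0
  n=0, val=17
  n=0, val=17
  n=0, val=6
  n=0, val=17
  n=1, val=3
  n=1, val=23

Final answer: 1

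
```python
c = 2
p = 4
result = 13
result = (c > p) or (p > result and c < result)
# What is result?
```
Trace:
  c=2
  c=2, p=4
  c=2, p=4, result=13
  c=2, p=4, result=False

Final answer: False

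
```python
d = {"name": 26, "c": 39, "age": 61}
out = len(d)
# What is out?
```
Trace:
  d={'name': 26, 'c': 39, 'age': 61}
  d={'name': 26, 'c': 39, 'age': 61}, out=3

Final answer: 3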